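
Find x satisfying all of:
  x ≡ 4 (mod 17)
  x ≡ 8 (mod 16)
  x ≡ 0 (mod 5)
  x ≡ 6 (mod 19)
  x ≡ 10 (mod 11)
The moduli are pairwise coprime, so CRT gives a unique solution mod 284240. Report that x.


Product of moduli M = 17 · 16 · 5 · 19 · 11 = 284240.
Merge one congruence at a time:
  Start: x ≡ 4 (mod 17).
  Combine with x ≡ 8 (mod 16); new modulus lcm = 272.
    Write x = 4 + 17·t and substitute into x ≡ 8 (mod 16): 17·t ≡ 8 − 4 = 4 (mod 16).
    Reduce coefficients mod 16: 1·t ≡ 4 (mod 16).
    So t ≡ 4 (mod 16).
    Then x = 4 + 17·4 = 72, valid modulo lcm(17, 16) = 272: x ≡ 72 (mod 272).
  Combine with x ≡ 0 (mod 5); new modulus lcm = 1360.
    Write x = 72 + 272·t and substitute into x ≡ 0 (mod 5): 272·t ≡ 0 − 72 = -72 (mod 5).
    Reduce coefficients mod 5: 2·t ≡ 3 (mod 5).
    The inverse of 2 mod 5 is 3 (since 2·3 = 6 = 1·5 + 1), so t ≡ 3·3 = 9 ≡ 4 (mod 5).
    Then x = 72 + 272·4 = 1160, valid modulo lcm(272, 5) = 1360: x ≡ 1160 (mod 1360).
  Combine with x ≡ 6 (mod 19); new modulus lcm = 25840.
    Write x = 1160 + 1360·t and substitute into x ≡ 6 (mod 19): 1360·t ≡ 6 − 1160 = -1154 (mod 19).
    Reduce coefficients mod 19: 11·t ≡ 5 (mod 19).
    The inverse of 11 mod 19 is 7 (since 11·7 = 77 = 4·19 + 1), so t ≡ 7·5 = 35 ≡ 16 (mod 19).
    Then x = 1160 + 1360·16 = 22920, valid modulo lcm(1360, 19) = 25840: x ≡ 22920 (mod 25840).
  Combine with x ≡ 10 (mod 11); new modulus lcm = 284240.
    Write x = 22920 + 25840·t and substitute into x ≡ 10 (mod 11): 25840·t ≡ 10 − 22920 = -22910 (mod 11).
    Reduce coefficients mod 11: 1·t ≡ 3 (mod 11).
    So t ≡ 3 (mod 11).
    Then x = 22920 + 25840·3 = 100440, valid modulo lcm(25840, 11) = 284240: x ≡ 100440 (mod 284240).
Verify against each original: 100440 mod 17 = 4, 100440 mod 16 = 8, 100440 mod 5 = 0, 100440 mod 19 = 6, 100440 mod 11 = 10.

x ≡ 100440 (mod 284240).


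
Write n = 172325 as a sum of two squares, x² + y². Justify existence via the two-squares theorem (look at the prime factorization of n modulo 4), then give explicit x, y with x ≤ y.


Step 1: Factor n = 172325 = 5^2 · 61 · 113.
Step 2: Check the mod-4 condition on each prime factor: 5 ≡ 1 (mod 4), exponent 2; 61 ≡ 1 (mod 4), exponent 1; 113 ≡ 1 (mod 4), exponent 1.
All primes ≡ 3 (mod 4) appear to even exponent (or don't appear), so by the two-squares theorem n IS expressible as a sum of two squares.
Step 3: Build a representation. Group n = k² · m with k = 5 and m = 61 · 113 = 6893 (a product of primes ≡ 1 (mod 4)); a representation of m scales to one of n via (k·x)² + (k·y)² = k²(x² + y²). Each prime p ≡ 1 (mod 4) is itself a sum of two squares; find a² by testing p − a² for a perfect square:
  61: 61 − 1² = 60, 61 − 2² = 57, 61 − 3² = 52, 61 − 4² = 45, 61 − 5² = 36 = 6² ⇒ 61 = 5² + 6².
  113: 113 − 1² = 112, 113 − 2² = 109, 113 − 3² = 104, 113 − 4² = 97, 113 − 5² = 88, 113 − 6² = 77, 113 − 7² = 64 = 8² ⇒ 113 = 7² + 8².
  Combine using the Brahmagupta–Fibonacci identity (a² + b²)(c² + d²) = (ac − bd)² + (ad + bc)² = (ac + bd)² + (ad − bc)²:
  61 · 113 = 6893: from (5² + 6²)(7² + 8²), take (5·7 − 6·8, 5·8 + 6·7) = (35 − 48, 40 + 42) = (-13, 82); dropping signs (only squares matter) gives (13, 82); check 13² + 82² = 169 + 6724 = 6893 ✓.
  Scale by k = 5: (5·13, 5·82) = (65, 410).
Step 4: Order so x ≤ y and verify: 65² + 410² = 4225 + 168100 = 172325 = n. ✓

n = 172325 = 65² + 410² (one valid representation with x ≤ y).


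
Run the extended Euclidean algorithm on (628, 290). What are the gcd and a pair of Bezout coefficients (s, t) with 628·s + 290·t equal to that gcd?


Euclidean algorithm on (628, 290) — divide until remainder is 0:
  628 = 2 · 290 + 48
  290 = 6 · 48 + 2
  48 = 24 · 2 + 0
gcd(628, 290) = 2.
Track Bezout coefficients alongside the remainders: start with r₀ = 628 = a·1 + b·0 (s = 1, t = 0) and r₁ = 290 = a·0 + b·1 (s = 0, t = 1); each new remainder r_{k+1} = r_{k-1} − q_k·r_k inherits s_{k+1} = s_{k-1} − q_k·s_k, t_{k+1} = t_{k-1} − q_k·t_k, so r_k = a·s_k + b·t_k at every step:
  q = 2: r = 48, s = 1 − 2·0 = 1, t = 0 − 2·1 = -2  (check: 628·1 + 290·(-2) = 48)
  q = 6: r = 2, s = 0 − 6·1 = -6, t = 1 − 6·(-2) = 13  (check: 628·(-6) + 290·13 = 2)
The row with r = 2 (the gcd) gives the Bezout coefficients s = -6, t = 13.
Result: 628 · (-6) + 290 · (13) = 2.

gcd(628, 290) = 2; s = -6, t = 13 (check: 628·(-6) + 290·13 = 2).


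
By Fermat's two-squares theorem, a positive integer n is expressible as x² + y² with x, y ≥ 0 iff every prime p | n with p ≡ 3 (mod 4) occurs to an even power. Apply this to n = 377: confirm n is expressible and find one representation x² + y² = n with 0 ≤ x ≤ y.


Step 1: Factor n = 377 = 13 · 29.
Step 2: Check the mod-4 condition on each prime factor: 13 ≡ 1 (mod 4), exponent 1; 29 ≡ 1 (mod 4), exponent 1.
All primes ≡ 3 (mod 4) appear to even exponent (or don't appear), so by the two-squares theorem n IS expressible as a sum of two squares.
Step 3: Build a representation. Here n = 13 · 29 is a product of primes ≡ 1 (mod 4). Each prime p ≡ 1 (mod 4) is itself a sum of two squares; find a² by testing p − a² for a perfect square:
  13: 13 − 1² = 12, 13 − 2² = 9 = 3² ⇒ 13 = 2² + 3².
  29: 29 − 1² = 28, 29 − 2² = 25 = 5² ⇒ 29 = 2² + 5².
  Combine using the Brahmagupta–Fibonacci identity (a² + b²)(c² + d²) = (ac − bd)² + (ad + bc)² = (ac + bd)² + (ad − bc)²:
  13 · 29 = 377: from (2² + 3²)(2² + 5²), take (2·2 − 3·5, 2·5 + 3·2) = (4 − 15, 10 + 6) = (-11, 16); dropping signs (only squares matter) gives (11, 16); check 11² + 16² = 121 + 256 = 377 ✓.
Step 4: Order so x ≤ y and verify: 11² + 16² = 121 + 256 = 377 = n. ✓

n = 377 = 11² + 16² (one valid representation with x ≤ y).


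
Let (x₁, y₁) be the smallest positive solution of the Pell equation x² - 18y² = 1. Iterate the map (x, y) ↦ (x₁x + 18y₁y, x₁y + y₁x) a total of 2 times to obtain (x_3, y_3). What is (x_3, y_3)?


Step 1: Find the fundamental solution (x₁, y₁) of x² - 18y² = 1.
  Expand √18 as a continued fraction. a₀ = ⌊√18⌋ = 4; iterate m_{k+1} = d_k·a_k − m_k, d_{k+1} = (18 − m_{k+1}²)/d_k, a_{k+1} = ⌊(a₀ + m_{k+1})/d_{k+1}⌋ (starting m₀ = 0, d₀ = 1), with convergents p_k = a_k·p_{k-1} + p_{k-2}, q_k = a_k·q_{k-1} + q_{k-2} (p₋₁ = 1, q₋₁ = 0):
  k = 0: a₀ = 4; p₀/q₀ = 4/1; p₀² − 18·q₀² = 16 − 18 = -2.
  k = 1: m = 4, d = 2, a = ⌊(4 + 4)/2⌋ = 4; p/q = (4·4 + 1)/(4·1 + 0) = 17/4; p² − 18·q² = 289 − 288 = 1.
  The first convergent with p² − 18·q² = 1 gives the fundamental solution (x₁, y₁) = (17, 4).
Step 2: Apply the recurrence (x_{n+1}, y_{n+1}) = (x₁x_n + 18y₁y_n, x₁y_n + y₁x_n) repeatedly.
  From (x_1, y_1) = (17, 4): x_2 = 17·17 + 18·4·4 = 577; y_2 = 17·4 + 4·17 = 136.
  From (x_2, y_2) = (577, 136): x_3 = 17·577 + 18·4·136 = 19601; y_3 = 17·136 + 4·577 = 4620.
Step 3: Verify x_3² - 18·y_3² = 384199201 - 384199200 = 1 (should be 1). ✓

(x_1, y_1) = (17, 4); (x_3, y_3) = (19601, 4620).


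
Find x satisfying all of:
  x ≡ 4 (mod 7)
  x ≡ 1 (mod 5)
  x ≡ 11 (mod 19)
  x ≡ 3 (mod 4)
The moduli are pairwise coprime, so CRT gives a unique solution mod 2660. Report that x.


Product of moduli M = 7 · 5 · 19 · 4 = 2660.
Merge one congruence at a time:
  Start: x ≡ 4 (mod 7).
  Combine with x ≡ 1 (mod 5); new modulus lcm = 35.
    Write x = 4 + 7·t and substitute into x ≡ 1 (mod 5): 7·t ≡ 1 − 4 = -3 (mod 5).
    Reduce coefficients mod 5: 2·t ≡ 2 (mod 5).
    The inverse of 2 mod 5 is 3 (since 2·3 = 6 = 1·5 + 1), so t ≡ 3·2 = 6 ≡ 1 (mod 5).
    Then x = 4 + 7·1 = 11, valid modulo lcm(7, 5) = 35: x ≡ 11 (mod 35).
  Combine with x ≡ 11 (mod 19); new modulus lcm = 665.
    Write x = 11 + 35·t and substitute into x ≡ 11 (mod 19): 35·t ≡ 11 − 11 = 0 (mod 19).
    Reduce coefficients mod 19: 16·t ≡ 0 (mod 19).
    The inverse of 16 mod 19 is 6 (since 16·6 = 96 = 5·19 + 1), so t ≡ 6·0 = 0 ≡ 0 (mod 19).
    Then x = 11 + 35·0 = 11, valid modulo lcm(35, 19) = 665: x ≡ 11 (mod 665).
  Combine with x ≡ 3 (mod 4); new modulus lcm = 2660.
    Write x = 11 + 665·t and substitute into x ≡ 3 (mod 4): 665·t ≡ 3 − 11 = -8 (mod 4).
    Reduce coefficients mod 4: 1·t ≡ 0 (mod 4).
    So t ≡ 0 (mod 4).
    Then x = 11 + 665·0 = 11, valid modulo lcm(665, 4) = 2660: x ≡ 11 (mod 2660).
Verify against each original: 11 mod 7 = 4, 11 mod 5 = 1, 11 mod 19 = 11, 11 mod 4 = 3.

x ≡ 11 (mod 2660).


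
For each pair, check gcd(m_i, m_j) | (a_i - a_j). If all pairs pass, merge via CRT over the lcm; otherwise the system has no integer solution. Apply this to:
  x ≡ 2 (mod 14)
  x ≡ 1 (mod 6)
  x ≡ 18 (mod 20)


Moduli 14, 6, 20 are not pairwise coprime, so CRT works modulo lcm(m_i) when all pairwise compatibility conditions hold.
Pairwise compatibility: gcd(m_i, m_j) must divide a_i - a_j for every pair.
Merge one congruence at a time:
  Start: x ≡ 2 (mod 14).
  Combine with x ≡ 1 (mod 6): gcd(14, 6) = 2, and 1 - 2 = -1 is NOT divisible by 2.
    ⇒ system is inconsistent (no integer solution).

No solution (the system is inconsistent).


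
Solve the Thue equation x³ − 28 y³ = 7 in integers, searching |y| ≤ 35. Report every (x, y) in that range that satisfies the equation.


The equation is x³ - 28y³ = 7. For fixed y, x³ = 28·y³ + 7, so a solution requires the RHS to be a perfect cube.
Strategy: iterate y from -35 to 35, compute RHS = 28·y³ + 7, and check whether it is a (positive or negative) perfect cube.
Check small values of y:
  y = 0: RHS = 7 is not a perfect cube.
  y = 1: RHS = 35 is not a perfect cube.
  y = -1: RHS = -21 is not a perfect cube.
  y = 2: RHS = 231 is not a perfect cube.
  y = -2: RHS = -217 is not a perfect cube.
  y = 3: RHS = 763 is not a perfect cube.
  y = -3: RHS = -749 is not a perfect cube.
Continuing the search up to |y| = 35 finds no solutions either.
No (x, y) in the scanned range satisfies the equation.

No integer solutions with |y| ≤ 35.


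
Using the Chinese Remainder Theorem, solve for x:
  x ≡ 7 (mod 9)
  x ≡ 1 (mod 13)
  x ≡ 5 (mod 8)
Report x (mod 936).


Moduli 9, 13, 8 are pairwise coprime; by CRT there is a unique solution modulo M = 9 · 13 · 8 = 936.
Solve pairwise, accumulating the modulus:
  Start with x ≡ 7 (mod 9).
  Combine with x ≡ 1 (mod 13): since gcd(9, 13) = 1, we get a unique residue mod 117.
    Write x = 7 + 9·t and substitute into x ≡ 1 (mod 13): 9·t ≡ 1 − 7 = -6 (mod 13).
    Reduce coefficients mod 13: 9·t ≡ 7 (mod 13).
    The inverse of 9 mod 13 is 3 (since 9·3 = 27 = 2·13 + 1), so t ≡ 3·7 = 21 ≡ 8 (mod 13).
    Then x = 7 + 9·8 = 79, valid modulo lcm(9, 13) = 117: x ≡ 79 (mod 117).
  Combine with x ≡ 5 (mod 8): since gcd(117, 8) = 1, we get a unique residue mod 936.
    Write x = 79 + 117·t and substitute into x ≡ 5 (mod 8): 117·t ≡ 5 − 79 = -74 (mod 8).
    Reduce coefficients mod 8: 5·t ≡ 6 (mod 8).
    The inverse of 5 mod 8 is 5 (since 5·5 = 25 = 3·8 + 1), so t ≡ 5·6 = 30 ≡ 6 (mod 8).
    Then x = 79 + 117·6 = 781, valid modulo lcm(117, 8) = 936: x ≡ 781 (mod 936).
Verify: 781 mod 9 = 7 ✓, 781 mod 13 = 1 ✓, 781 mod 8 = 5 ✓.

x ≡ 781 (mod 936).


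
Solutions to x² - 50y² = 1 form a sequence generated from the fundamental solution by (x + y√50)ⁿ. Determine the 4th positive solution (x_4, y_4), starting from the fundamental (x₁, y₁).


Step 1: Find the fundamental solution (x₁, y₁) of x² - 50y² = 1.
  Expand √50 as a continued fraction. a₀ = ⌊√50⌋ = 7; iterate m_{k+1} = d_k·a_k − m_k, d_{k+1} = (50 − m_{k+1}²)/d_k, a_{k+1} = ⌊(a₀ + m_{k+1})/d_{k+1}⌋ (starting m₀ = 0, d₀ = 1), with convergents p_k = a_k·p_{k-1} + p_{k-2}, q_k = a_k·q_{k-1} + q_{k-2} (p₋₁ = 1, q₋₁ = 0):
  k = 0: a₀ = 7; p₀/q₀ = 7/1; p₀² − 50·q₀² = 49 − 50 = -1.
  k = 1: m = 7, d = 1, a = ⌊(7 + 7)/1⌋ = 14; p/q = (14·7 + 1)/(14·1 + 0) = 99/14; p² − 50·q² = 9801 − 9800 = 1.
  The first convergent with p² − 50·q² = 1 gives the fundamental solution (x₁, y₁) = (99, 14).
Step 2: Apply the recurrence (x_{n+1}, y_{n+1}) = (x₁x_n + 50y₁y_n, x₁y_n + y₁x_n) repeatedly.
  From (x_1, y_1) = (99, 14): x_2 = 99·99 + 50·14·14 = 19601; y_2 = 99·14 + 14·99 = 2772.
  From (x_2, y_2) = (19601, 2772): x_3 = 99·19601 + 50·14·2772 = 3880899; y_3 = 99·2772 + 14·19601 = 548842.
  From (x_3, y_3) = (3880899, 548842): x_4 = 99·3880899 + 50·14·548842 = 768398401; y_4 = 99·548842 + 14·3880899 = 108667944.
Step 3: Verify x_4² - 50·y_4² = 590436102659356801 - 590436102659356800 = 1 (should be 1). ✓

(x_1, y_1) = (99, 14); (x_4, y_4) = (768398401, 108667944).


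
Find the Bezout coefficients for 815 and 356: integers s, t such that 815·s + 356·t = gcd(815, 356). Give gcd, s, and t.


Euclidean algorithm on (815, 356) — divide until remainder is 0:
  815 = 2 · 356 + 103
  356 = 3 · 103 + 47
  103 = 2 · 47 + 9
  47 = 5 · 9 + 2
  9 = 4 · 2 + 1
  2 = 2 · 1 + 0
gcd(815, 356) = 1.
Track Bezout coefficients alongside the remainders: start with r₀ = 815 = a·1 + b·0 (s = 1, t = 0) and r₁ = 356 = a·0 + b·1 (s = 0, t = 1); each new remainder r_{k+1} = r_{k-1} − q_k·r_k inherits s_{k+1} = s_{k-1} − q_k·s_k, t_{k+1} = t_{k-1} − q_k·t_k, so r_k = a·s_k + b·t_k at every step:
  q = 2: r = 103, s = 1 − 2·0 = 1, t = 0 − 2·1 = -2  (check: 815·1 + 356·(-2) = 103)
  q = 3: r = 47, s = 0 − 3·1 = -3, t = 1 − 3·(-2) = 7  (check: 815·(-3) + 356·7 = 47)
  q = 2: r = 9, s = 1 − 2·(-3) = 7, t = -2 − 2·7 = -16  (check: 815·7 + 356·(-16) = 9)
  q = 5: r = 2, s = -3 − 5·7 = -38, t = 7 − 5·(-16) = 87  (check: 815·(-38) + 356·87 = 2)
  q = 4: r = 1, s = 7 − 4·(-38) = 159, t = -16 − 4·87 = -364  (check: 815·159 + 356·(-364) = 1)
The row with r = 1 (the gcd) gives the Bezout coefficients s = 159, t = -364.
Result: 815 · (159) + 356 · (-364) = 1.

gcd(815, 356) = 1; s = 159, t = -364 (check: 815·159 + 356·(-364) = 1).


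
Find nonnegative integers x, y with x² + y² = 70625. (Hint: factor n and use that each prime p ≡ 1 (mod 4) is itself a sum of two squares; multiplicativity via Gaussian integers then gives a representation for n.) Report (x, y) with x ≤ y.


Step 1: Factor n = 70625 = 5^4 · 113.
Step 2: Check the mod-4 condition on each prime factor: 5 ≡ 1 (mod 4), exponent 4; 113 ≡ 1 (mod 4), exponent 1.
All primes ≡ 3 (mod 4) appear to even exponent (or don't appear), so by the two-squares theorem n IS expressible as a sum of two squares.
Step 3: Build a representation. Group n = k² · m with k = 5 and m = 5 · 5 · 113 = 2825 (a product of primes ≡ 1 (mod 4)); a representation of m scales to one of n via (k·x)² + (k·y)² = k²(x² + y²). Each prime p ≡ 1 (mod 4) is itself a sum of two squares; find a² by testing p − a² for a perfect square:
  5: 5 − 1² = 4 = 2² ⇒ 5 = 1² + 2².
  113: 113 − 1² = 112, 113 − 2² = 109, 113 − 3² = 104, 113 − 4² = 97, 113 − 5² = 88, 113 − 6² = 77, 113 − 7² = 64 = 8² ⇒ 113 = 7² + 8².
  Combine using the Brahmagupta–Fibonacci identity (a² + b²)(c² + d²) = (ac − bd)² + (ad + bc)² = (ac + bd)² + (ad − bc)²:
  5 · 5 = 25: from (1² + 2²)(1² + 2²), take (1·1 − 2·2, 1·2 + 2·1) = (1 − 4, 2 + 2) = (-3, 4); dropping signs (only squares matter) gives (3, 4); check 3² + 4² = 9 + 16 = 25 ✓.
  25 · 113 = 2825: from (3² + 4²)(7² + 8²), take (3·7 − 4·8, 3·8 + 4·7) = (21 − 32, 24 + 28) = (-11, 52); dropping signs (only squares matter) gives (11, 52); check 11² + 52² = 121 + 2704 = 2825 ✓.
  Scale by k = 5: (5·11, 5·52) = (55, 260).
Step 4: Order so x ≤ y and verify: 55² + 260² = 3025 + 67600 = 70625 = n. ✓

n = 70625 = 55² + 260² (one valid representation with x ≤ y).


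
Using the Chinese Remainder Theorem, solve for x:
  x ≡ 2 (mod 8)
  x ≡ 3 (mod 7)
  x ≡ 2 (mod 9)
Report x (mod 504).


Moduli 8, 7, 9 are pairwise coprime; by CRT there is a unique solution modulo M = 8 · 7 · 9 = 504.
Solve pairwise, accumulating the modulus:
  Start with x ≡ 2 (mod 8).
  Combine with x ≡ 3 (mod 7): since gcd(8, 7) = 1, we get a unique residue mod 56.
    Write x = 2 + 8·t and substitute into x ≡ 3 (mod 7): 8·t ≡ 3 − 2 = 1 (mod 7).
    Reduce coefficients mod 7: 1·t ≡ 1 (mod 7).
    So t ≡ 1 (mod 7).
    Then x = 2 + 8·1 = 10, valid modulo lcm(8, 7) = 56: x ≡ 10 (mod 56).
  Combine with x ≡ 2 (mod 9): since gcd(56, 9) = 1, we get a unique residue mod 504.
    Write x = 10 + 56·t and substitute into x ≡ 2 (mod 9): 56·t ≡ 2 − 10 = -8 (mod 9).
    Reduce coefficients mod 9: 2·t ≡ 1 (mod 9).
    The inverse of 2 mod 9 is 5 (since 2·5 = 10 = 1·9 + 1), so t ≡ 5·1 = 5 ≡ 5 (mod 9).
    Then x = 10 + 56·5 = 290, valid modulo lcm(56, 9) = 504: x ≡ 290 (mod 504).
Verify: 290 mod 8 = 2 ✓, 290 mod 7 = 3 ✓, 290 mod 9 = 2 ✓.

x ≡ 290 (mod 504).


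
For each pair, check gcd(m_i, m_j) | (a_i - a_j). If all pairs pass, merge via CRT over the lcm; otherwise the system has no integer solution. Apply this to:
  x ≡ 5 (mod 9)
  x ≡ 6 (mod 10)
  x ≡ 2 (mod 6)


Moduli 9, 10, 6 are not pairwise coprime, so CRT works modulo lcm(m_i) when all pairwise compatibility conditions hold.
Pairwise compatibility: gcd(m_i, m_j) must divide a_i - a_j for every pair.
Merge one congruence at a time:
  Start: x ≡ 5 (mod 9).
  Combine with x ≡ 6 (mod 10): gcd(9, 10) = 1; 6 - 5 = 1, which IS divisible by 1, so compatible.
    Write x = 5 + 9·t and substitute into x ≡ 6 (mod 10): 9·t ≡ 6 − 5 = 1 (mod 10).
    The inverse of 9 mod 10 is 9 (since 9·9 = 81 = 8·10 + 1), so t ≡ 9·1 = 9 ≡ 9 (mod 10).
    Then x = 5 + 9·9 = 86, valid modulo lcm(9, 10) = 90: x ≡ 86 (mod 90).
  Combine with x ≡ 2 (mod 6): gcd(90, 6) = 6; 2 - 86 = -84, which IS divisible by 6, so compatible.
    Write x = 86 + 90·t and substitute into x ≡ 2 (mod 6): 90·t ≡ 2 − 86 = -84 (mod 6).
    Divide the congruence (and modulus) by g = 6: 15·t ≡ -14 (mod 1).
    Modulo 1 every t works; take t = 0.
    Then x = 86 + 90·0 = 86, valid modulo lcm(90, 6) = 90: x ≡ 86 (mod 90).
Verify: 86 mod 9 = 5, 86 mod 10 = 6, 86 mod 6 = 2.

x ≡ 86 (mod 90).


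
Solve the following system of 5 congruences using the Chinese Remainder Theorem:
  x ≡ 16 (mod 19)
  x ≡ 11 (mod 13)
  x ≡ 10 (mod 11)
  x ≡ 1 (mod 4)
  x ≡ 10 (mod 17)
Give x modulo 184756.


Product of moduli M = 19 · 13 · 11 · 4 · 17 = 184756.
Merge one congruence at a time:
  Start: x ≡ 16 (mod 19).
  Combine with x ≡ 11 (mod 13); new modulus lcm = 247.
    Write x = 16 + 19·t and substitute into x ≡ 11 (mod 13): 19·t ≡ 11 − 16 = -5 (mod 13).
    Reduce coefficients mod 13: 6·t ≡ 8 (mod 13).
    The inverse of 6 mod 13 is 11 (since 6·11 = 66 = 5·13 + 1), so t ≡ 11·8 = 88 ≡ 10 (mod 13).
    Then x = 16 + 19·10 = 206, valid modulo lcm(19, 13) = 247: x ≡ 206 (mod 247).
  Combine with x ≡ 10 (mod 11); new modulus lcm = 2717.
    Write x = 206 + 247·t and substitute into x ≡ 10 (mod 11): 247·t ≡ 10 − 206 = -196 (mod 11).
    Reduce coefficients mod 11: 5·t ≡ 2 (mod 11).
    The inverse of 5 mod 11 is 9 (since 5·9 = 45 = 4·11 + 1), so t ≡ 9·2 = 18 ≡ 7 (mod 11).
    Then x = 206 + 247·7 = 1935, valid modulo lcm(247, 11) = 2717: x ≡ 1935 (mod 2717).
  Combine with x ≡ 1 (mod 4); new modulus lcm = 10868.
    Write x = 1935 + 2717·t and substitute into x ≡ 1 (mod 4): 2717·t ≡ 1 − 1935 = -1934 (mod 4).
    Reduce coefficients mod 4: 1·t ≡ 2 (mod 4).
    So t ≡ 2 (mod 4).
    Then x = 1935 + 2717·2 = 7369, valid modulo lcm(2717, 4) = 10868: x ≡ 7369 (mod 10868).
  Combine with x ≡ 10 (mod 17); new modulus lcm = 184756.
    Write x = 7369 + 10868·t and substitute into x ≡ 10 (mod 17): 10868·t ≡ 10 − 7369 = -7359 (mod 17).
    Reduce coefficients mod 17: 5·t ≡ 2 (mod 17).
    The inverse of 5 mod 17 is 7 (since 5·7 = 35 = 2·17 + 1), so t ≡ 7·2 = 14 ≡ 14 (mod 17).
    Then x = 7369 + 10868·14 = 159521, valid modulo lcm(10868, 17) = 184756: x ≡ 159521 (mod 184756).
Verify against each original: 159521 mod 19 = 16, 159521 mod 13 = 11, 159521 mod 11 = 10, 159521 mod 4 = 1, 159521 mod 17 = 10.

x ≡ 159521 (mod 184756).


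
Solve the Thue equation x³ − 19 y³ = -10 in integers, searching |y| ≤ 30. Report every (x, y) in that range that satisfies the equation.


The equation is x³ - 19y³ = -10. For fixed y, x³ = 19·y³ − 10, so a solution requires the RHS to be a perfect cube.
Strategy: iterate y from -30 to 30, compute RHS = 19·y³ − 10, and check whether it is a (positive or negative) perfect cube.
Check small values of y:
  y = 0: RHS = -10 is not a perfect cube.
  y = 1: RHS = 9 is not a perfect cube.
  y = -1: RHS = -29 is not a perfect cube.
  y = 2: RHS = 142 is not a perfect cube.
  y = -2: RHS = -162 is not a perfect cube.
  y = 3: RHS = 503 is not a perfect cube.
  y = -3: RHS = -523 is not a perfect cube.
Continuing the search up to |y| = 30 finds no solutions either.
No (x, y) in the scanned range satisfies the equation.

No integer solutions with |y| ≤ 30.


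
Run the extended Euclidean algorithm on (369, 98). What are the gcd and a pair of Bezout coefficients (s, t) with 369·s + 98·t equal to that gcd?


Euclidean algorithm on (369, 98) — divide until remainder is 0:
  369 = 3 · 98 + 75
  98 = 1 · 75 + 23
  75 = 3 · 23 + 6
  23 = 3 · 6 + 5
  6 = 1 · 5 + 1
  5 = 5 · 1 + 0
gcd(369, 98) = 1.
Track Bezout coefficients alongside the remainders: start with r₀ = 369 = a·1 + b·0 (s = 1, t = 0) and r₁ = 98 = a·0 + b·1 (s = 0, t = 1); each new remainder r_{k+1} = r_{k-1} − q_k·r_k inherits s_{k+1} = s_{k-1} − q_k·s_k, t_{k+1} = t_{k-1} − q_k·t_k, so r_k = a·s_k + b·t_k at every step:
  q = 3: r = 75, s = 1 − 3·0 = 1, t = 0 − 3·1 = -3  (check: 369·1 + 98·(-3) = 75)
  q = 1: r = 23, s = 0 − 1·1 = -1, t = 1 − 1·(-3) = 4  (check: 369·(-1) + 98·4 = 23)
  q = 3: r = 6, s = 1 − 3·(-1) = 4, t = -3 − 3·4 = -15  (check: 369·4 + 98·(-15) = 6)
  q = 3: r = 5, s = -1 − 3·4 = -13, t = 4 − 3·(-15) = 49  (check: 369·(-13) + 98·49 = 5)
  q = 1: r = 1, s = 4 − 1·(-13) = 17, t = -15 − 1·49 = -64  (check: 369·17 + 98·(-64) = 1)
The row with r = 1 (the gcd) gives the Bezout coefficients s = 17, t = -64.
Result: 369 · (17) + 98 · (-64) = 1.

gcd(369, 98) = 1; s = 17, t = -64 (check: 369·17 + 98·(-64) = 1).


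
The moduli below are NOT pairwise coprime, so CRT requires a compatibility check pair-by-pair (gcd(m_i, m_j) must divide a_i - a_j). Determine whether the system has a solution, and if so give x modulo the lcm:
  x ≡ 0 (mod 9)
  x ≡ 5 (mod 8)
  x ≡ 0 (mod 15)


Moduli 9, 8, 15 are not pairwise coprime, so CRT works modulo lcm(m_i) when all pairwise compatibility conditions hold.
Pairwise compatibility: gcd(m_i, m_j) must divide a_i - a_j for every pair.
Merge one congruence at a time:
  Start: x ≡ 0 (mod 9).
  Combine with x ≡ 5 (mod 8): gcd(9, 8) = 1; 5 - 0 = 5, which IS divisible by 1, so compatible.
    Write x = 0 + 9·t and substitute into x ≡ 5 (mod 8): 9·t ≡ 5 − 0 = 5 (mod 8).
    Reduce coefficients mod 8: 1·t ≡ 5 (mod 8).
    So t ≡ 5 (mod 8).
    Then x = 0 + 9·5 = 45, valid modulo lcm(9, 8) = 72: x ≡ 45 (mod 72).
  Combine with x ≡ 0 (mod 15): gcd(72, 15) = 3; 0 - 45 = -45, which IS divisible by 3, so compatible.
    Write x = 45 + 72·t and substitute into x ≡ 0 (mod 15): 72·t ≡ 0 − 45 = -45 (mod 15).
    Divide the congruence (and modulus) by g = 3: 24·t ≡ -15 (mod 5).
    Reduce coefficients mod 5: 4·t ≡ 0 (mod 5).
    The inverse of 4 mod 5 is 4 (since 4·4 = 16 = 3·5 + 1), so t ≡ 4·0 = 0 ≡ 0 (mod 5).
    Then x = 45 + 72·0 = 45, valid modulo lcm(72, 15) = 360: x ≡ 45 (mod 360).
Verify: 45 mod 9 = 0, 45 mod 8 = 5, 45 mod 15 = 0.

x ≡ 45 (mod 360).


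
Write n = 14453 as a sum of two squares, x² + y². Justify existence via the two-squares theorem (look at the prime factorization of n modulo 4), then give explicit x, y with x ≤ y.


Step 1: Factor n = 14453 = 97 · 149.
Step 2: Check the mod-4 condition on each prime factor: 97 ≡ 1 (mod 4), exponent 1; 149 ≡ 1 (mod 4), exponent 1.
All primes ≡ 3 (mod 4) appear to even exponent (or don't appear), so by the two-squares theorem n IS expressible as a sum of two squares.
Step 3: Build a representation. Here n = 97 · 149 is a product of primes ≡ 1 (mod 4). Each prime p ≡ 1 (mod 4) is itself a sum of two squares; find a² by testing p − a² for a perfect square:
  97: 97 − 1² = 96, 97 − 2² = 93, 97 − 3² = 88, 97 − 4² = 81 = 9² ⇒ 97 = 4² + 9².
  149: 149 − 1² = 148, 149 − 2² = 145, 149 − 3² = 140, 149 − 4² = 133, 149 − 5² = 124, 149 − 6² = 113, 149 − 7² = 100 = 10² ⇒ 149 = 7² + 10².
  Combine using the Brahmagupta–Fibonacci identity (a² + b²)(c² + d²) = (ac − bd)² + (ad + bc)² = (ac + bd)² + (ad − bc)²:
  97 · 149 = 14453: from (4² + 9²)(7² + 10²), take (4·7 − 9·10, 4·10 + 9·7) = (28 − 90, 40 + 63) = (-62, 103); dropping signs (only squares matter) gives (62, 103); check 62² + 103² = 3844 + 10609 = 14453 ✓.
Step 4: Order so x ≤ y and verify: 62² + 103² = 3844 + 10609 = 14453 = n. ✓

n = 14453 = 62² + 103² (one valid representation with x ≤ y).


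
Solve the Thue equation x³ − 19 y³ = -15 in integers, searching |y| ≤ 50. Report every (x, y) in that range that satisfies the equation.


The equation is x³ - 19y³ = -15. For fixed y, x³ = 19·y³ − 15, so a solution requires the RHS to be a perfect cube.
Strategy: iterate y from -50 to 50, compute RHS = 19·y³ − 15, and check whether it is a (positive or negative) perfect cube.
Check small values of y:
  y = 0: RHS = -15 is not a perfect cube.
  y = 1: RHS = 4 is not a perfect cube.
  y = -1: RHS = -34 is not a perfect cube.
  y = 2: RHS = 137 is not a perfect cube.
  y = -2: RHS = -167 is not a perfect cube.
  y = 3: RHS = 498 is not a perfect cube.
  y = -3: RHS = -528 is not a perfect cube.
Continuing the search up to |y| = 50 finds no solutions either.
No (x, y) in the scanned range satisfies the equation.

No integer solutions with |y| ≤ 50.


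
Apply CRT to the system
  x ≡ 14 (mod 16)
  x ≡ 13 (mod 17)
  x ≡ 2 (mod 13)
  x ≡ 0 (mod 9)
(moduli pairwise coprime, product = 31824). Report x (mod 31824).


Product of moduli M = 16 · 17 · 13 · 9 = 31824.
Merge one congruence at a time:
  Start: x ≡ 14 (mod 16).
  Combine with x ≡ 13 (mod 17); new modulus lcm = 272.
    Write x = 14 + 16·t and substitute into x ≡ 13 (mod 17): 16·t ≡ 13 − 14 = -1 (mod 17).
    Reduce coefficients mod 17: 16·t ≡ 16 (mod 17).
    The inverse of 16 mod 17 is 16 (since 16·16 = 256 = 15·17 + 1), so t ≡ 16·16 = 256 ≡ 1 (mod 17).
    Then x = 14 + 16·1 = 30, valid modulo lcm(16, 17) = 272: x ≡ 30 (mod 272).
  Combine with x ≡ 2 (mod 13); new modulus lcm = 3536.
    Write x = 30 + 272·t and substitute into x ≡ 2 (mod 13): 272·t ≡ 2 − 30 = -28 (mod 13).
    Reduce coefficients mod 13: 12·t ≡ 11 (mod 13).
    The inverse of 12 mod 13 is 12 (since 12·12 = 144 = 11·13 + 1), so t ≡ 12·11 = 132 ≡ 2 (mod 13).
    Then x = 30 + 272·2 = 574, valid modulo lcm(272, 13) = 3536: x ≡ 574 (mod 3536).
  Combine with x ≡ 0 (mod 9); new modulus lcm = 31824.
    Write x = 574 + 3536·t and substitute into x ≡ 0 (mod 9): 3536·t ≡ 0 − 574 = -574 (mod 9).
    Reduce coefficients mod 9: 8·t ≡ 2 (mod 9).
    The inverse of 8 mod 9 is 8 (since 8·8 = 64 = 7·9 + 1), so t ≡ 8·2 = 16 ≡ 7 (mod 9).
    Then x = 574 + 3536·7 = 25326, valid modulo lcm(3536, 9) = 31824: x ≡ 25326 (mod 31824).
Verify against each original: 25326 mod 16 = 14, 25326 mod 17 = 13, 25326 mod 13 = 2, 25326 mod 9 = 0.

x ≡ 25326 (mod 31824).


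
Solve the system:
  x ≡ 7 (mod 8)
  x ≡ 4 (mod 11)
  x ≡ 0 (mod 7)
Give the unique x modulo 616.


Moduli 8, 11, 7 are pairwise coprime; by CRT there is a unique solution modulo M = 8 · 11 · 7 = 616.
Solve pairwise, accumulating the modulus:
  Start with x ≡ 7 (mod 8).
  Combine with x ≡ 4 (mod 11): since gcd(8, 11) = 1, we get a unique residue mod 88.
    Write x = 7 + 8·t and substitute into x ≡ 4 (mod 11): 8·t ≡ 4 − 7 = -3 (mod 11).
    Reduce coefficients mod 11: 8·t ≡ 8 (mod 11).
    The inverse of 8 mod 11 is 7 (since 8·7 = 56 = 5·11 + 1), so t ≡ 7·8 = 56 ≡ 1 (mod 11).
    Then x = 7 + 8·1 = 15, valid modulo lcm(8, 11) = 88: x ≡ 15 (mod 88).
  Combine with x ≡ 0 (mod 7): since gcd(88, 7) = 1, we get a unique residue mod 616.
    Write x = 15 + 88·t and substitute into x ≡ 0 (mod 7): 88·t ≡ 0 − 15 = -15 (mod 7).
    Reduce coefficients mod 7: 4·t ≡ 6 (mod 7).
    The inverse of 4 mod 7 is 2 (since 4·2 = 8 = 1·7 + 1), so t ≡ 2·6 = 12 ≡ 5 (mod 7).
    Then x = 15 + 88·5 = 455, valid modulo lcm(88, 7) = 616: x ≡ 455 (mod 616).
Verify: 455 mod 8 = 7 ✓, 455 mod 11 = 4 ✓, 455 mod 7 = 0 ✓.

x ≡ 455 (mod 616).


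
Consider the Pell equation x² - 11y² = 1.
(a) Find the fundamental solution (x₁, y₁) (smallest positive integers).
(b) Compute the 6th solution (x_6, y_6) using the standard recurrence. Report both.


Step 1: Find the fundamental solution (x₁, y₁) of x² - 11y² = 1.
  Expand √11 as a continued fraction. a₀ = ⌊√11⌋ = 3; iterate m_{k+1} = d_k·a_k − m_k, d_{k+1} = (11 − m_{k+1}²)/d_k, a_{k+1} = ⌊(a₀ + m_{k+1})/d_{k+1}⌋ (starting m₀ = 0, d₀ = 1), with convergents p_k = a_k·p_{k-1} + p_{k-2}, q_k = a_k·q_{k-1} + q_{k-2} (p₋₁ = 1, q₋₁ = 0):
  k = 0: a₀ = 3; p₀/q₀ = 3/1; p₀² − 11·q₀² = 9 − 11 = -2.
  k = 1: m = 3, d = 2, a = ⌊(3 + 3)/2⌋ = 3; p/q = (3·3 + 1)/(3·1 + 0) = 10/3; p² − 11·q² = 100 − 99 = 1.
  The first convergent with p² − 11·q² = 1 gives the fundamental solution (x₁, y₁) = (10, 3).
Step 2: Apply the recurrence (x_{n+1}, y_{n+1}) = (x₁x_n + 11y₁y_n, x₁y_n + y₁x_n) repeatedly.
  From (x_1, y_1) = (10, 3): x_2 = 10·10 + 11·3·3 = 199; y_2 = 10·3 + 3·10 = 60.
  From (x_2, y_2) = (199, 60): x_3 = 10·199 + 11·3·60 = 3970; y_3 = 10·60 + 3·199 = 1197.
  From (x_3, y_3) = (3970, 1197): x_4 = 10·3970 + 11·3·1197 = 79201; y_4 = 10·1197 + 3·3970 = 23880.
  From (x_4, y_4) = (79201, 23880): x_5 = 10·79201 + 11·3·23880 = 1580050; y_5 = 10·23880 + 3·79201 = 476403.
  From (x_5, y_5) = (1580050, 476403): x_6 = 10·1580050 + 11·3·476403 = 31521799; y_6 = 10·476403 + 3·1580050 = 9504180.
Step 3: Verify x_6² - 11·y_6² = 993623812196401 - 993623812196400 = 1 (should be 1). ✓

(x_1, y_1) = (10, 3); (x_6, y_6) = (31521799, 9504180).


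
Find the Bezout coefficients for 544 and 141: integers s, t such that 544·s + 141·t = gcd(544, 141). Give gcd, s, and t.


Euclidean algorithm on (544, 141) — divide until remainder is 0:
  544 = 3 · 141 + 121
  141 = 1 · 121 + 20
  121 = 6 · 20 + 1
  20 = 20 · 1 + 0
gcd(544, 141) = 1.
Track Bezout coefficients alongside the remainders: start with r₀ = 544 = a·1 + b·0 (s = 1, t = 0) and r₁ = 141 = a·0 + b·1 (s = 0, t = 1); each new remainder r_{k+1} = r_{k-1} − q_k·r_k inherits s_{k+1} = s_{k-1} − q_k·s_k, t_{k+1} = t_{k-1} − q_k·t_k, so r_k = a·s_k + b·t_k at every step:
  q = 3: r = 121, s = 1 − 3·0 = 1, t = 0 − 3·1 = -3  (check: 544·1 + 141·(-3) = 121)
  q = 1: r = 20, s = 0 − 1·1 = -1, t = 1 − 1·(-3) = 4  (check: 544·(-1) + 141·4 = 20)
  q = 6: r = 1, s = 1 − 6·(-1) = 7, t = -3 − 6·4 = -27  (check: 544·7 + 141·(-27) = 1)
The row with r = 1 (the gcd) gives the Bezout coefficients s = 7, t = -27.
Result: 544 · (7) + 141 · (-27) = 1.

gcd(544, 141) = 1; s = 7, t = -27 (check: 544·7 + 141·(-27) = 1).


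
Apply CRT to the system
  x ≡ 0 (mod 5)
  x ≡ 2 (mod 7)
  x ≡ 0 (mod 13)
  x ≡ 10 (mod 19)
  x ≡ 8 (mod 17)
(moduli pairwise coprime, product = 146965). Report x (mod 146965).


Product of moduli M = 5 · 7 · 13 · 19 · 17 = 146965.
Merge one congruence at a time:
  Start: x ≡ 0 (mod 5).
  Combine with x ≡ 2 (mod 7); new modulus lcm = 35.
    Write x = 0 + 5·t and substitute into x ≡ 2 (mod 7): 5·t ≡ 2 − 0 = 2 (mod 7).
    The inverse of 5 mod 7 is 3 (since 5·3 = 15 = 2·7 + 1), so t ≡ 3·2 = 6 ≡ 6 (mod 7).
    Then x = 0 + 5·6 = 30, valid modulo lcm(5, 7) = 35: x ≡ 30 (mod 35).
  Combine with x ≡ 0 (mod 13); new modulus lcm = 455.
    Write x = 30 + 35·t and substitute into x ≡ 0 (mod 13): 35·t ≡ 0 − 30 = -30 (mod 13).
    Reduce coefficients mod 13: 9·t ≡ 9 (mod 13).
    The inverse of 9 mod 13 is 3 (since 9·3 = 27 = 2·13 + 1), so t ≡ 3·9 = 27 ≡ 1 (mod 13).
    Then x = 30 + 35·1 = 65, valid modulo lcm(35, 13) = 455: x ≡ 65 (mod 455).
  Combine with x ≡ 10 (mod 19); new modulus lcm = 8645.
    Write x = 65 + 455·t and substitute into x ≡ 10 (mod 19): 455·t ≡ 10 − 65 = -55 (mod 19).
    Reduce coefficients mod 19: 18·t ≡ 2 (mod 19).
    The inverse of 18 mod 19 is 18 (since 18·18 = 324 = 17·19 + 1), so t ≡ 18·2 = 36 ≡ 17 (mod 19).
    Then x = 65 + 455·17 = 7800, valid modulo lcm(455, 19) = 8645: x ≡ 7800 (mod 8645).
  Combine with x ≡ 8 (mod 17); new modulus lcm = 146965.
    Write x = 7800 + 8645·t and substitute into x ≡ 8 (mod 17): 8645·t ≡ 8 − 7800 = -7792 (mod 17).
    Reduce coefficients mod 17: 9·t ≡ 11 (mod 17).
    The inverse of 9 mod 17 is 2 (since 9·2 = 18 = 1·17 + 1), so t ≡ 2·11 = 22 ≡ 5 (mod 17).
    Then x = 7800 + 8645·5 = 51025, valid modulo lcm(8645, 17) = 146965: x ≡ 51025 (mod 146965).
Verify against each original: 51025 mod 5 = 0, 51025 mod 7 = 2, 51025 mod 13 = 0, 51025 mod 19 = 10, 51025 mod 17 = 8.

x ≡ 51025 (mod 146965).


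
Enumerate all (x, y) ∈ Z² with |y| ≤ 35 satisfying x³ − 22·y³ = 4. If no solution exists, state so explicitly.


The equation is x³ - 22y³ = 4. For fixed y, x³ = 22·y³ + 4, so a solution requires the RHS to be a perfect cube.
Strategy: iterate y from -35 to 35, compute RHS = 22·y³ + 4, and check whether it is a (positive or negative) perfect cube.
Check small values of y:
  y = 0: RHS = 4 is not a perfect cube.
  y = 1: RHS = 26 is not a perfect cube.
  y = -1: RHS = -18 is not a perfect cube.
  y = 2: RHS = 180 is not a perfect cube.
  y = -2: RHS = -172 is not a perfect cube.
  y = 3: RHS = 598 is not a perfect cube.
  y = -3: RHS = -590 is not a perfect cube.
Continuing the search up to |y| = 35 finds no solutions either.
No (x, y) in the scanned range satisfies the equation.

No integer solutions with |y| ≤ 35.


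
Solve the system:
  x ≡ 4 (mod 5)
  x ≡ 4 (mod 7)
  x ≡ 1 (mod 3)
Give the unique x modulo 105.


Moduli 5, 7, 3 are pairwise coprime; by CRT there is a unique solution modulo M = 5 · 7 · 3 = 105.
Solve pairwise, accumulating the modulus:
  Start with x ≡ 4 (mod 5).
  Combine with x ≡ 4 (mod 7): since gcd(5, 7) = 1, we get a unique residue mod 35.
    Write x = 4 + 5·t and substitute into x ≡ 4 (mod 7): 5·t ≡ 4 − 4 = 0 (mod 7).
    The inverse of 5 mod 7 is 3 (since 5·3 = 15 = 2·7 + 1), so t ≡ 3·0 = 0 ≡ 0 (mod 7).
    Then x = 4 + 5·0 = 4, valid modulo lcm(5, 7) = 35: x ≡ 4 (mod 35).
  Combine with x ≡ 1 (mod 3): since gcd(35, 3) = 1, we get a unique residue mod 105.
    Write x = 4 + 35·t and substitute into x ≡ 1 (mod 3): 35·t ≡ 1 − 4 = -3 (mod 3).
    Reduce coefficients mod 3: 2·t ≡ 0 (mod 3).
    The inverse of 2 mod 3 is 2 (since 2·2 = 4 = 1·3 + 1), so t ≡ 2·0 = 0 ≡ 0 (mod 3).
    Then x = 4 + 35·0 = 4, valid modulo lcm(35, 3) = 105: x ≡ 4 (mod 105).
Verify: 4 mod 5 = 4 ✓, 4 mod 7 = 4 ✓, 4 mod 3 = 1 ✓.

x ≡ 4 (mod 105).


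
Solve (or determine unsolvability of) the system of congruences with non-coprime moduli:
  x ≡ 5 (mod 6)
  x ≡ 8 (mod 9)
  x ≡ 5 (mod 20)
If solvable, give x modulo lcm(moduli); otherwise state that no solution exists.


Moduli 6, 9, 20 are not pairwise coprime, so CRT works modulo lcm(m_i) when all pairwise compatibility conditions hold.
Pairwise compatibility: gcd(m_i, m_j) must divide a_i - a_j for every pair.
Merge one congruence at a time:
  Start: x ≡ 5 (mod 6).
  Combine with x ≡ 8 (mod 9): gcd(6, 9) = 3; 8 - 5 = 3, which IS divisible by 3, so compatible.
    Write x = 5 + 6·t and substitute into x ≡ 8 (mod 9): 6·t ≡ 8 − 5 = 3 (mod 9).
    Divide the congruence (and modulus) by g = 3: 2·t ≡ 1 (mod 3).
    The inverse of 2 mod 3 is 2 (since 2·2 = 4 = 1·3 + 1), so t ≡ 2·1 = 2 ≡ 2 (mod 3).
    Then x = 5 + 6·2 = 17, valid modulo lcm(6, 9) = 18: x ≡ 17 (mod 18).
  Combine with x ≡ 5 (mod 20): gcd(18, 20) = 2; 5 - 17 = -12, which IS divisible by 2, so compatible.
    Write x = 17 + 18·t and substitute into x ≡ 5 (mod 20): 18·t ≡ 5 − 17 = -12 (mod 20).
    Divide the congruence (and modulus) by g = 2: 9·t ≡ -6 (mod 10).
    Reduce coefficients mod 10: 9·t ≡ 4 (mod 10).
    The inverse of 9 mod 10 is 9 (since 9·9 = 81 = 8·10 + 1), so t ≡ 9·4 = 36 ≡ 6 (mod 10).
    Then x = 17 + 18·6 = 125, valid modulo lcm(18, 20) = 180: x ≡ 125 (mod 180).
Verify: 125 mod 6 = 5, 125 mod 9 = 8, 125 mod 20 = 5.

x ≡ 125 (mod 180).


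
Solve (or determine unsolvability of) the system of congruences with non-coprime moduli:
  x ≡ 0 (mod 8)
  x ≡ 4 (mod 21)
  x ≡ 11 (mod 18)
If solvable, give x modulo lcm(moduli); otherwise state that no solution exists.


Moduli 8, 21, 18 are not pairwise coprime, so CRT works modulo lcm(m_i) when all pairwise compatibility conditions hold.
Pairwise compatibility: gcd(m_i, m_j) must divide a_i - a_j for every pair.
Merge one congruence at a time:
  Start: x ≡ 0 (mod 8).
  Combine with x ≡ 4 (mod 21): gcd(8, 21) = 1; 4 - 0 = 4, which IS divisible by 1, so compatible.
    Write x = 0 + 8·t and substitute into x ≡ 4 (mod 21): 8·t ≡ 4 − 0 = 4 (mod 21).
    The inverse of 8 mod 21 is 8 (since 8·8 = 64 = 3·21 + 1), so t ≡ 8·4 = 32 ≡ 11 (mod 21).
    Then x = 0 + 8·11 = 88, valid modulo lcm(8, 21) = 168: x ≡ 88 (mod 168).
  Combine with x ≡ 11 (mod 18): gcd(168, 18) = 6, and 11 - 88 = -77 is NOT divisible by 6.
    ⇒ system is inconsistent (no integer solution).

No solution (the system is inconsistent).


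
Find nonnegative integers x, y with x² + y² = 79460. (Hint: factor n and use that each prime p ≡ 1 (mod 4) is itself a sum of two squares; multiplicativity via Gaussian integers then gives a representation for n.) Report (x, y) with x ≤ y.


Step 1: Factor n = 79460 = 2^2 · 5 · 29 · 137.
Step 2: Check the mod-4 condition on each prime factor: 2 = 2 (special); 5 ≡ 1 (mod 4), exponent 1; 29 ≡ 1 (mod 4), exponent 1; 137 ≡ 1 (mod 4), exponent 1.
All primes ≡ 3 (mod 4) appear to even exponent (or don't appear), so by the two-squares theorem n IS expressible as a sum of two squares.
Step 3: Build a representation. Group n = k² · m with k = 2 and m = 5 · 29 · 137 = 19865 (a product of primes ≡ 1 (mod 4)); a representation of m scales to one of n via (k·x)² + (k·y)² = k²(x² + y²). Each prime p ≡ 1 (mod 4) is itself a sum of two squares; find a² by testing p − a² for a perfect square:
  5: 5 − 1² = 4 = 2² ⇒ 5 = 1² + 2².
  29: 29 − 1² = 28, 29 − 2² = 25 = 5² ⇒ 29 = 2² + 5².
  137: 137 − 1² = 136, 137 − 2² = 133, 137 − 3² = 128, 137 − 4² = 121 = 11² ⇒ 137 = 4² + 11².
  Combine using the Brahmagupta–Fibonacci identity (a² + b²)(c² + d²) = (ac − bd)² + (ad + bc)² = (ac + bd)² + (ad − bc)²:
  5 · 29 = 145: from (1² + 2²)(2² + 5²), take (1·2 − 2·5, 1·5 + 2·2) = (2 − 10, 5 + 4) = (-8, 9); dropping signs (only squares matter) gives (8, 9); check 8² + 9² = 64 + 81 = 145 ✓.
  145 · 137 = 19865: from (8² + 9²)(4² + 11²), take (8·4 − 9·11, 8·11 + 9·4) = (32 − 99, 88 + 36) = (-67, 124); dropping signs (only squares matter) gives (67, 124); check 67² + 124² = 4489 + 15376 = 19865 ✓.
  Scale by k = 2: (2·67, 2·124) = (134, 248).
Step 4: Order so x ≤ y and verify: 134² + 248² = 17956 + 61504 = 79460 = n. ✓

n = 79460 = 134² + 248² (one valid representation with x ≤ y).
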